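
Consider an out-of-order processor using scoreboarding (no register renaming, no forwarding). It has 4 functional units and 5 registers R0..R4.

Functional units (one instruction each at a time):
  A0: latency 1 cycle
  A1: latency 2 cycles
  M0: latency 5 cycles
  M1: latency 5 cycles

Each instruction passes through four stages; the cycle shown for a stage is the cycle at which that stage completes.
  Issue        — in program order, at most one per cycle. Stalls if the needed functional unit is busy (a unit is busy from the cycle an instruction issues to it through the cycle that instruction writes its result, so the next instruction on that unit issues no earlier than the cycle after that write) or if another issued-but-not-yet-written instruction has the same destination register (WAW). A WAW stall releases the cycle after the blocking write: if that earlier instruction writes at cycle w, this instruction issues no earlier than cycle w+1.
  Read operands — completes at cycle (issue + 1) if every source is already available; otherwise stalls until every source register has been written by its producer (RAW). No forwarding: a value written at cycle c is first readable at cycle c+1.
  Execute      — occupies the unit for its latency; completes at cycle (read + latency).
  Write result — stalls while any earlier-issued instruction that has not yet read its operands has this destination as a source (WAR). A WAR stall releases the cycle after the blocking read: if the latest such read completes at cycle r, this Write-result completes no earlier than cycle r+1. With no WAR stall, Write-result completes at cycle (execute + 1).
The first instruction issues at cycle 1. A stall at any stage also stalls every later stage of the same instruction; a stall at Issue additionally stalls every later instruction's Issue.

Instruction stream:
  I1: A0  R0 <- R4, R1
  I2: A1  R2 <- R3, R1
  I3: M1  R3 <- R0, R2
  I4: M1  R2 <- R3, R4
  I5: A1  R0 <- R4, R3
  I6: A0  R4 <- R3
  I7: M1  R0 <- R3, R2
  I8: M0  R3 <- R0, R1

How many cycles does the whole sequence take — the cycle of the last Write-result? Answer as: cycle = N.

cycle = 36

c1: issue I1 (A0)
c2: I1 read-ops | issue I2 (A1)
c3: I1 finished on A0 | I2 read-ops | issue I3 (M1)
c4: I1→R0
c5: I2 finished on A1
c6: I2→R2
c7: I3 read-ops
c12: I3 finished on M1
c13: I3→R3
c14: issue I4 (M1)
c15: I4 read-ops | issue I5 (A1)
c16: I5 read-ops | issue I6 (A0)
c17: I6 read-ops
c18: I5 finished on A1 | I6 finished on A0
c19: I5→R0 | I6→R4
c20: I4 finished on M1
c21: I4→R2
c22: issue I7 (M1)
c23: I7 read-ops | issue I8 (M0)
c28: I7 finished on M1
c29: I7→R0
c30: I8 read-ops
c35: I8 finished on M0
c36: I8→R3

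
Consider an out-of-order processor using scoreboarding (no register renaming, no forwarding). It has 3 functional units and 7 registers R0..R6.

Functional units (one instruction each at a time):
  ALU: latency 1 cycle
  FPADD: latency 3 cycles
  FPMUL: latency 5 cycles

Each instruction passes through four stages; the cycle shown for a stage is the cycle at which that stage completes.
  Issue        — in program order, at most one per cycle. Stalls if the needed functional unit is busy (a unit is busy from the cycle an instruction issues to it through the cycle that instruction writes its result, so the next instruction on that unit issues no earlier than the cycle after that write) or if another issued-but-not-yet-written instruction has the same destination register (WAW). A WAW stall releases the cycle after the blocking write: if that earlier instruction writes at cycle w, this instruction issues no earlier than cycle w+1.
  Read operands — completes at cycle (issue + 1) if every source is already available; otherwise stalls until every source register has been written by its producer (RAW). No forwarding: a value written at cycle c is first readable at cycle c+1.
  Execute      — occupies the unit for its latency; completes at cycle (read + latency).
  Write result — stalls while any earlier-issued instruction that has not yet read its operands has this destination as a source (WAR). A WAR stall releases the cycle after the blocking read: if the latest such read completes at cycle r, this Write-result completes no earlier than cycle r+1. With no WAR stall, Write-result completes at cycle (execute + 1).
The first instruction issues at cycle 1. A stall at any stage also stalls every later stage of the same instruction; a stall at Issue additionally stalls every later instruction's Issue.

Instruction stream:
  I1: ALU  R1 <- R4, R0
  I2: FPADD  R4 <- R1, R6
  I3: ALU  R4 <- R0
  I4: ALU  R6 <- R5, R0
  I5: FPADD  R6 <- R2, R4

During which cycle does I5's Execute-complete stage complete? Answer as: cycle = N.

cycle = 22

[1] I1→ALU
[2] I1 RO | I2→FPADD
[3] I1 EX
[4] I1 WR R1
[5] I2 RO
[8] I2 EX
[9] I2 WR R4
[10] I3→ALU
[11] I3 RO
[12] I3 EX
[13] I3 WR R4
[14] I4→ALU
[15] I4 RO
[16] I4 EX
[17] I4 WR R6
[18] I5→FPADD
[19] I5 RO
[22] I5 EX
[23] I5 WR R6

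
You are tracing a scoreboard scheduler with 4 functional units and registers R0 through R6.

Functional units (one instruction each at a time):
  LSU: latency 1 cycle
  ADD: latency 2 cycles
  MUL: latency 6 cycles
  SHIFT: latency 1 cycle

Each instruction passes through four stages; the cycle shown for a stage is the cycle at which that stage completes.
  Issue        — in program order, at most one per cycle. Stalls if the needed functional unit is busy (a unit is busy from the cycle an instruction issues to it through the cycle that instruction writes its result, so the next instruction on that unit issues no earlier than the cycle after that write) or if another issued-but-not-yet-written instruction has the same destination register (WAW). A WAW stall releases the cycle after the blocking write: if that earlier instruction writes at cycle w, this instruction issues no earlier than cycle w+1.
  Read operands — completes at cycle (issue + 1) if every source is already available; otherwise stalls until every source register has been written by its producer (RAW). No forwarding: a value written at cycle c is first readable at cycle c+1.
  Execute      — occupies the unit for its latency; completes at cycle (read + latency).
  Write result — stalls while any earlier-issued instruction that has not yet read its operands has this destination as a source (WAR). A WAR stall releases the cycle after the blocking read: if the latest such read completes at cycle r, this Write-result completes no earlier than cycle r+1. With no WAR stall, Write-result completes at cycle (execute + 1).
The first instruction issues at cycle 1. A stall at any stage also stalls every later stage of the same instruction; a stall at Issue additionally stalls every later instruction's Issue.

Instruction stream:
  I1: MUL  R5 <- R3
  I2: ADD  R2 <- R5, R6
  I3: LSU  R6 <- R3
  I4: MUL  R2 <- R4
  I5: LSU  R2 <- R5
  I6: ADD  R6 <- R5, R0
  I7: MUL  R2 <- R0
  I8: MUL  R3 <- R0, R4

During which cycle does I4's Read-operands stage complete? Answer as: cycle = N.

cycle = 15

I1 -> (1, 2, 8, 9)
I2 -> (2, 10, 12, 13)  // RAW R5: wait I1 write@9
I3 -> (3, 4, 5, 11)  // WAR R6: wait I2 read@10
I4 -> (14, 15, 21, 22)  // WAW R2: wait I2 write@13
I5 -> (23, 24, 25, 26)  // WAW R2: wait I4 write@22
I6 -> (24, 25, 27, 28)
I7 -> (27, 28, 34, 35)  // WAW R2: wait I5 write@26
I8 -> (36, 37, 43, 44)  // struct: MUL busy until I7 writes@35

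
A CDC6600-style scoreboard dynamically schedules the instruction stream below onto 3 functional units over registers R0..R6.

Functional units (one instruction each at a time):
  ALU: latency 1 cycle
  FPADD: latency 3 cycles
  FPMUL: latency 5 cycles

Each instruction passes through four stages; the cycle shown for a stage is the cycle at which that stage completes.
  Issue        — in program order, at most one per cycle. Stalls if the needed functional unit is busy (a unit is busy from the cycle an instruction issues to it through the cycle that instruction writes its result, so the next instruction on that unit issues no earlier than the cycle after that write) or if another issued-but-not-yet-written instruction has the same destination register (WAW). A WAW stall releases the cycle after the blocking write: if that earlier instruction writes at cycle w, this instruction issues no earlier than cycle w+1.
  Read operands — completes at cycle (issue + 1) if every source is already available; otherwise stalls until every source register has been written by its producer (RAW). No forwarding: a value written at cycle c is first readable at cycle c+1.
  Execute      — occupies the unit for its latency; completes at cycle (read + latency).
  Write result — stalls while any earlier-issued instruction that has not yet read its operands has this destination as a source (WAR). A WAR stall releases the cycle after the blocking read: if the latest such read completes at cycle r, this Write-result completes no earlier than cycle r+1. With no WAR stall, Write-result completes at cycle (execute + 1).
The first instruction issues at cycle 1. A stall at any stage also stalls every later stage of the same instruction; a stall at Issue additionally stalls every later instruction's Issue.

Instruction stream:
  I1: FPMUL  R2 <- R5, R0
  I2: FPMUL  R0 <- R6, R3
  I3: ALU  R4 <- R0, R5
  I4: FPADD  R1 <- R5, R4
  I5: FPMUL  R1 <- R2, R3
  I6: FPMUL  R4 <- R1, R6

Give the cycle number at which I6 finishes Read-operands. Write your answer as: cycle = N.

c1: I1 dispatched to FPMUL
c2: I1 operands ready
c7: I1 complete
c8: R2←I1
c9: I2 dispatched to FPMUL
c10: I2 operands ready · I3 dispatched to ALU
c11: I4 dispatched to FPADD
c15: I2 complete
c16: R0←I2
c17: I3 operands ready
c18: I3 complete
c19: R4←I3
c20: I4 operands ready
c23: I4 complete
c24: R1←I4
c25: I5 dispatched to FPMUL
c26: I5 operands ready
c31: I5 complete
c32: R1←I5
c33: I6 dispatched to FPMUL
c34: I6 operands ready
c39: I6 complete
c40: R4←I6

cycle = 34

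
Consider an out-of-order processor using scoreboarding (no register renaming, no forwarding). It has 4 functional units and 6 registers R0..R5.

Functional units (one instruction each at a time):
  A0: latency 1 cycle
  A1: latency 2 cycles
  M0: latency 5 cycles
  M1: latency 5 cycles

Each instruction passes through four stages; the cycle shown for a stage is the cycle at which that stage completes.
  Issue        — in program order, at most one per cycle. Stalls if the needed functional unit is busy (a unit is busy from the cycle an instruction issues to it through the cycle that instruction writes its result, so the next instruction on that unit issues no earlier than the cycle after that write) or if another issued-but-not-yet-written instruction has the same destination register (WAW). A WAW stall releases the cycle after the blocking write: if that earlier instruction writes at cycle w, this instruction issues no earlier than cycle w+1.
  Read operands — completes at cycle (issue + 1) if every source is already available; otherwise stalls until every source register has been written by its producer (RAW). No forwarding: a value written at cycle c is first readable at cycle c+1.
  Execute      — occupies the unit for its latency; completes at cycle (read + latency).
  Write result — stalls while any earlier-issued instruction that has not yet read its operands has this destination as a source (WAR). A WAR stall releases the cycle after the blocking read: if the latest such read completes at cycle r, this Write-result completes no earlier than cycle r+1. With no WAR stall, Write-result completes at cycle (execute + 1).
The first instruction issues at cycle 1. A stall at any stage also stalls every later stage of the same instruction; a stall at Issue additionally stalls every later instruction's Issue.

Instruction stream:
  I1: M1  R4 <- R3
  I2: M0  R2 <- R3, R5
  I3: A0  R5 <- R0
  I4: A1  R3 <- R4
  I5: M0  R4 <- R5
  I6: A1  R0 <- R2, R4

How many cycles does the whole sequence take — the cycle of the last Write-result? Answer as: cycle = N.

cycle 1: issue I1 (M1)
cycle 2: I1 read-ops, issue I2 (M0)
cycle 3: I2 read-ops, issue I3 (A0)
cycle 4: I3 read-ops, issue I4 (A1)
cycle 5: I3 finished on A0
cycle 6: I3→R5
cycle 7: I1 finished on M1
cycle 8: I1→R4, I2 finished on M0
cycle 9: I2→R2, I4 read-ops
cycle 10: issue I5 (M0)
cycle 11: I4 finished on A1, I5 read-ops
cycle 12: I4→R3
cycle 13: issue I6 (A1)
cycle 16: I5 finished on M0
cycle 17: I5→R4
cycle 18: I6 read-ops
cycle 20: I6 finished on A1
cycle 21: I6→R0

cycle = 21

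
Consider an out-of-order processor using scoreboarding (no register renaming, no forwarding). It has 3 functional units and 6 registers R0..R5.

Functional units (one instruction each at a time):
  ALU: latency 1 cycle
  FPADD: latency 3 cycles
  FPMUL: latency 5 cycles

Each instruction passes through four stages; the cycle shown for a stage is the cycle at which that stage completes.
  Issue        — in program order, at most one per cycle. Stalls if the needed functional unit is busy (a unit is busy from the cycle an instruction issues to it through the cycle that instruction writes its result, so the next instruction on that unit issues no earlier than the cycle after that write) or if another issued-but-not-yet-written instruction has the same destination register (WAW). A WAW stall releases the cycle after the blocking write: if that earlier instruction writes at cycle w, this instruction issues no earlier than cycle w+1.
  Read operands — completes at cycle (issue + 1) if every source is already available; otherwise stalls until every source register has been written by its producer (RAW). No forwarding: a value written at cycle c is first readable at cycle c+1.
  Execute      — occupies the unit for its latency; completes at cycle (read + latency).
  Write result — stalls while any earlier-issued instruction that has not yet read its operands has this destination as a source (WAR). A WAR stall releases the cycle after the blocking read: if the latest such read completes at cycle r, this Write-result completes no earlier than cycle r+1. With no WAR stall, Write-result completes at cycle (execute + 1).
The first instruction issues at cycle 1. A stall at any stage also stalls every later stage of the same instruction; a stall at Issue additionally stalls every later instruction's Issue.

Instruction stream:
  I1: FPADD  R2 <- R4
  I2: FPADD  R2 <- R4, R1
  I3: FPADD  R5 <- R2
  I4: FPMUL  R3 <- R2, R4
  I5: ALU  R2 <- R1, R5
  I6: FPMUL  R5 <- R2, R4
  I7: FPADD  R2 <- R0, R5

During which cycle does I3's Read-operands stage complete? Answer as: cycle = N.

t=1  I1 dispatched to FPADD
t=2  I1 operands ready
t=5  I1 complete
t=6  R2←I1
t=7  I2 dispatched to FPADD
t=8  I2 operands ready
t=11  I2 complete
t=12  R2←I2
t=13  I3 dispatched to FPADD
t=14  I3 operands ready; I4 dispatched to FPMUL
t=15  I4 operands ready; I5 dispatched to ALU
t=17  I3 complete
t=18  R5←I3
t=19  I5 operands ready
t=20  I4 complete; I5 complete
t=21  R3←I4; R2←I5
t=22  I6 dispatched to FPMUL
t=23  I6 operands ready; I7 dispatched to FPADD
t=28  I6 complete
t=29  R5←I6
t=30  I7 operands ready
t=33  I7 complete
t=34  R2←I7

cycle = 14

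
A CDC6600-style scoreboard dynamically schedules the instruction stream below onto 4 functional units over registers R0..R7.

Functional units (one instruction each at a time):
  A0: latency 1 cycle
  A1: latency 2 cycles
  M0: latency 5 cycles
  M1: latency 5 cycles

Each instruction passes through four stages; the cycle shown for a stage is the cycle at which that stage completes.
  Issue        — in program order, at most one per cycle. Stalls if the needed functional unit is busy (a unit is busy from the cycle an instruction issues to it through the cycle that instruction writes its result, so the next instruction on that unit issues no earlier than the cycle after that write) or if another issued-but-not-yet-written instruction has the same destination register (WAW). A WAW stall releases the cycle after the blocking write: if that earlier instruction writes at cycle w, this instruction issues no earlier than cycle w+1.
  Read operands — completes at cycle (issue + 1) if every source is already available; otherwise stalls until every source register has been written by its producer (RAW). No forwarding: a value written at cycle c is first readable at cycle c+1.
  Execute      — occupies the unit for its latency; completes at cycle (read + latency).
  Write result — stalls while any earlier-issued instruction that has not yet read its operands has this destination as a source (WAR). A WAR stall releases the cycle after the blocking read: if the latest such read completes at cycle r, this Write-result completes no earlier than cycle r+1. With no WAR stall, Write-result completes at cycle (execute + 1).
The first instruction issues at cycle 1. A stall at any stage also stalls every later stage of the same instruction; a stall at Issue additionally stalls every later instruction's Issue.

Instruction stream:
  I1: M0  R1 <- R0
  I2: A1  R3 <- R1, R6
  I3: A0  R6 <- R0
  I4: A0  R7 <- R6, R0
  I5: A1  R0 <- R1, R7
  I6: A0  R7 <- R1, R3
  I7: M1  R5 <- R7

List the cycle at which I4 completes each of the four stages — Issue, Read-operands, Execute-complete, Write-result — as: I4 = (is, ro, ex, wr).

I4 = (11, 12, 13, 14)

c1: issue I1 (M0)
c2: I1 read-ops; issue I2 (A1)
c3: issue I3 (A0)
c4: I3 read-ops
c5: I3 finished on A0
c7: I1 finished on M0
c8: I1→R1
c9: I2 read-ops
c10: I3→R6
c11: I2 finished on A1; issue I4 (A0)
c12: I2→R3; I4 read-ops
c13: I4 finished on A0; issue I5 (A1)
c14: I4→R7
c15: I5 read-ops; issue I6 (A0)
c16: I6 read-ops; issue I7 (M1)
c17: I5 finished on A1; I6 finished on A0
c18: I5→R0; I6→R7
c19: I7 read-ops
c24: I7 finished on M1
c25: I7→R5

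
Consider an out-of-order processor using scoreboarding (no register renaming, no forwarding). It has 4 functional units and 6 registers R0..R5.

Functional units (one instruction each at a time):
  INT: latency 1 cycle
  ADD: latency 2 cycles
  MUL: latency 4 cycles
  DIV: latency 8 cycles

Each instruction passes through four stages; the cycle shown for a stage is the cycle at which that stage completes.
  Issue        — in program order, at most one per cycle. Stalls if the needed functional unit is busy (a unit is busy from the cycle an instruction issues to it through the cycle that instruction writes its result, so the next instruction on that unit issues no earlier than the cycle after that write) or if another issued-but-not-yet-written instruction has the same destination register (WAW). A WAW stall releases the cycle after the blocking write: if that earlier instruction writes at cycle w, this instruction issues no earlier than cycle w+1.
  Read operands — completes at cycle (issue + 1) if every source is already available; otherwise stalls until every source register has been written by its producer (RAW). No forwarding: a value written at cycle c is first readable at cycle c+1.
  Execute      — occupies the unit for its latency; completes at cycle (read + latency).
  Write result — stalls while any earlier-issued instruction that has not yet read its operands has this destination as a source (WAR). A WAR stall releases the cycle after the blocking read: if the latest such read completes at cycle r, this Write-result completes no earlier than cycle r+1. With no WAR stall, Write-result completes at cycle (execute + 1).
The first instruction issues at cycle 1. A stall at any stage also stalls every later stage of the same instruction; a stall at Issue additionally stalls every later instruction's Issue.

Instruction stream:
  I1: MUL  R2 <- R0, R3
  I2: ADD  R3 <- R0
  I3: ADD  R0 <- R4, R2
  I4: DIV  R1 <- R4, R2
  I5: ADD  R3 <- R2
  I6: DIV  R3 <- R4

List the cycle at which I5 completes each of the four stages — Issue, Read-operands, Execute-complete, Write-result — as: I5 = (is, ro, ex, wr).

I1  is:1  ro:2  ex:6  wr:7
I2  is:2  ro:3  ex:5  wr:6
I3  is:7  ro:8  ex:10  wr:11  — struct: ADD busy until I2 writes@6
I4  is:8  ro:9  ex:17  wr:18
I5  is:12  ro:13  ex:15  wr:16  — struct: ADD busy until I3 writes@11
I6  is:19  ro:20  ex:28  wr:29  — struct: DIV busy until I4 writes@18

I5 = (12, 13, 15, 16)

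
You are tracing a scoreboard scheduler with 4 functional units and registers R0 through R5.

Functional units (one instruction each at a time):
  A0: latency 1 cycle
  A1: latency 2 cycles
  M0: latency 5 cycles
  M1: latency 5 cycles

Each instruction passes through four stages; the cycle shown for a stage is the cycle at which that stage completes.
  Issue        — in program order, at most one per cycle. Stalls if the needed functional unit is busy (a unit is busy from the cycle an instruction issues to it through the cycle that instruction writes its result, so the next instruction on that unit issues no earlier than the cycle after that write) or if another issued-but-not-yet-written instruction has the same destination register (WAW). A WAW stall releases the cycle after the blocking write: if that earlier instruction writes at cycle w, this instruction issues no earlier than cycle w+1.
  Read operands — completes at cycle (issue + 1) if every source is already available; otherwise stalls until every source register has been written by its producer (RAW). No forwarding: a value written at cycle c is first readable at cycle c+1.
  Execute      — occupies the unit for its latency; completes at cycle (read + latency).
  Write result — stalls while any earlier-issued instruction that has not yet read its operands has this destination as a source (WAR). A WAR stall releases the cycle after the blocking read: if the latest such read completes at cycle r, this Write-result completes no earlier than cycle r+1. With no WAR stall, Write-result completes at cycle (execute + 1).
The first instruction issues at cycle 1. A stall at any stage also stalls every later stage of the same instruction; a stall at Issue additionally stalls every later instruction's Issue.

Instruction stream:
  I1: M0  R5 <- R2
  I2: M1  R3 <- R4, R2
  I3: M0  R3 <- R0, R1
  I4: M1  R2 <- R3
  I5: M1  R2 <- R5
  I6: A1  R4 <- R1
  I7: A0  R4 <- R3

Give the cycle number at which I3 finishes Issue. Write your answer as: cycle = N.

[1] I1 dispatched to M0
[2] I1 operands ready | I2 dispatched to M1
[3] I2 operands ready
[7] I1 complete
[8] R5←I1 | I2 complete
[9] R3←I2
[10] I3 dispatched to M0
[11] I3 operands ready | I4 dispatched to M1
[16] I3 complete
[17] R3←I3
[18] I4 operands ready
[23] I4 complete
[24] R2←I4
[25] I5 dispatched to M1
[26] I5 operands ready | I6 dispatched to A1
[27] I6 operands ready
[29] I6 complete
[30] R4←I6
[31] I5 complete | I7 dispatched to A0
[32] R2←I5 | I7 operands ready
[33] I7 complete
[34] R4←I7

cycle = 10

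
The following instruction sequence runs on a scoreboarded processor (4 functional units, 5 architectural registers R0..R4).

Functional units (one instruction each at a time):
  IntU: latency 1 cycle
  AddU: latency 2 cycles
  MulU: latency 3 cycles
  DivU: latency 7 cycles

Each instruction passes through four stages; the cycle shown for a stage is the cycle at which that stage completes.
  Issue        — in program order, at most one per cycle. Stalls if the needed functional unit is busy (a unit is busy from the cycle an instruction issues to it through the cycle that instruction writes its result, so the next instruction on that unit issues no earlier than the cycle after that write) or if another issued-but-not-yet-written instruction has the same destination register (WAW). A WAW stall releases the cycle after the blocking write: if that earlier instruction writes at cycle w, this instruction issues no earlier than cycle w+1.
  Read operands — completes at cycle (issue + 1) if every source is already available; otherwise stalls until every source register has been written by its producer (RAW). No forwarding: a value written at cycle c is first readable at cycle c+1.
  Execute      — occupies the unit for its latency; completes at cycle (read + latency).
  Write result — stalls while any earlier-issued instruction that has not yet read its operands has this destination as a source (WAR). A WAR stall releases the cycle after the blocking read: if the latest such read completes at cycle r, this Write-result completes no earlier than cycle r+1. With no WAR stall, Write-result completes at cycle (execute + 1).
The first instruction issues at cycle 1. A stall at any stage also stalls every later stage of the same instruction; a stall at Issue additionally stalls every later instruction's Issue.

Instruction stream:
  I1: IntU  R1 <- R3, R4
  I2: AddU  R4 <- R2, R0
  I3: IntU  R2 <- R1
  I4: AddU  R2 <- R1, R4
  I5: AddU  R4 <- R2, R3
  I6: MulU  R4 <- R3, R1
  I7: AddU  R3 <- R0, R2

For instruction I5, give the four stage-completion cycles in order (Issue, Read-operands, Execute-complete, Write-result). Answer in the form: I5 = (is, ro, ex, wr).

[I1] 1/2/3/4
[I2] 2/3/5/6
[I3] 5/6/7/8  (struct: IntU busy until I1 writes@4)
[I4] 9/10/12/13  (WAW R2: wait I3 write@8)
[I5] 14/15/17/18  (struct: AddU busy until I4 writes@13)
[I6] 19/20/23/24  (WAW R4: wait I5 write@18)
[I7] 20/21/23/24

I5 = (14, 15, 17, 18)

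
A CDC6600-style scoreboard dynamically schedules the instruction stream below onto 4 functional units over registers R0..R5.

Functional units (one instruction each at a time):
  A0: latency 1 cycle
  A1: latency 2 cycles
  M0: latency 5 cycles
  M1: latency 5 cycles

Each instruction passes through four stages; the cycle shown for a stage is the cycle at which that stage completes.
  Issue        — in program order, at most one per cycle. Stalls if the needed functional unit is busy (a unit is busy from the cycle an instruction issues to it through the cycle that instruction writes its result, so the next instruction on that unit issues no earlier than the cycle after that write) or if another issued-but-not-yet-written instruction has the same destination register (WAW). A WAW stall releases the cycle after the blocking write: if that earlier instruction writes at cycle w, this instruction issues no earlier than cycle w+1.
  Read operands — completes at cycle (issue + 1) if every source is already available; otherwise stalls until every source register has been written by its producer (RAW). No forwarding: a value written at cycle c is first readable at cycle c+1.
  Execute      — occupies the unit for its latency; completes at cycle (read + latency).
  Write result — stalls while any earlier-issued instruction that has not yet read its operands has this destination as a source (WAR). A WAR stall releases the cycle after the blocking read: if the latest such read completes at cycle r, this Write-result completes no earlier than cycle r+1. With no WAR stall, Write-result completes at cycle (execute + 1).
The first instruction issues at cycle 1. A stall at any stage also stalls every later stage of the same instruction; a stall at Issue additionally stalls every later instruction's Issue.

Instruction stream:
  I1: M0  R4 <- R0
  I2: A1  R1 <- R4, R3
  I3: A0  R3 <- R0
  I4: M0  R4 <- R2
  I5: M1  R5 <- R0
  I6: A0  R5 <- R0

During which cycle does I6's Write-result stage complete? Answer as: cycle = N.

cycle = 21

  I1 | 1 | 2 | 7 | 8
  I2 | 2 | 9 | 11 | 12   RAW R4: wait I1 write@8
  I3 | 3 | 4 | 5 | 10   WAR R3: wait I2 read@9
  I4 | 9 | 10 | 15 | 16   struct: M0 busy until I1 writes@8
  I5 | 10 | 11 | 16 | 17
  I6 | 18 | 19 | 20 | 21   WAW R5: wait I5 write@17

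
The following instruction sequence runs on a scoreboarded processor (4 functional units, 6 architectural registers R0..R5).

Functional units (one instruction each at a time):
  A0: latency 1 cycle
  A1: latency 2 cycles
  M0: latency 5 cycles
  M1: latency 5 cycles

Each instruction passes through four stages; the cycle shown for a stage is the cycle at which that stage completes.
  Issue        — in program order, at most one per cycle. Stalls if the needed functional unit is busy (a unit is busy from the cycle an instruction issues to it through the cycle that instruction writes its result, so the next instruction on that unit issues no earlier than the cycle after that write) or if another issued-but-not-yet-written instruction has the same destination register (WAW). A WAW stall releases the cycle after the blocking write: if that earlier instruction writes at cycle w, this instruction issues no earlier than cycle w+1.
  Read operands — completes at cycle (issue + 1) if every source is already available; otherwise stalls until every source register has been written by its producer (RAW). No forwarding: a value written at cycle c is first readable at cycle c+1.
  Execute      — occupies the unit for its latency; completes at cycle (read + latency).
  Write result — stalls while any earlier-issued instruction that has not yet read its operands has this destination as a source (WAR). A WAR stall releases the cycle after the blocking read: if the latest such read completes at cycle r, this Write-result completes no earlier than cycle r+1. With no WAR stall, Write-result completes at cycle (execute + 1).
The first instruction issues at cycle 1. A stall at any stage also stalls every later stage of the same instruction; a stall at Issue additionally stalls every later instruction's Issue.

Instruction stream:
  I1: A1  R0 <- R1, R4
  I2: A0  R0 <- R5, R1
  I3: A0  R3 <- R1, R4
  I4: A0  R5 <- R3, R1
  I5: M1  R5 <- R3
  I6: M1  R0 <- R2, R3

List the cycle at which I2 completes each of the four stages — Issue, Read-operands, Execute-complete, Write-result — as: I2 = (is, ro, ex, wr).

[I1] 1/2/4/5
[I2] 6/7/8/9  (WAW R0: wait I1 write@5)
[I3] 10/11/12/13  (struct: A0 busy until I2 writes@9)
[I4] 14/15/16/17  (struct: A0 busy until I3 writes@13)
[I5] 18/19/24/25  (WAW R5: wait I4 write@17)
[I6] 26/27/32/33  (struct: M1 busy until I5 writes@25)

I2 = (6, 7, 8, 9)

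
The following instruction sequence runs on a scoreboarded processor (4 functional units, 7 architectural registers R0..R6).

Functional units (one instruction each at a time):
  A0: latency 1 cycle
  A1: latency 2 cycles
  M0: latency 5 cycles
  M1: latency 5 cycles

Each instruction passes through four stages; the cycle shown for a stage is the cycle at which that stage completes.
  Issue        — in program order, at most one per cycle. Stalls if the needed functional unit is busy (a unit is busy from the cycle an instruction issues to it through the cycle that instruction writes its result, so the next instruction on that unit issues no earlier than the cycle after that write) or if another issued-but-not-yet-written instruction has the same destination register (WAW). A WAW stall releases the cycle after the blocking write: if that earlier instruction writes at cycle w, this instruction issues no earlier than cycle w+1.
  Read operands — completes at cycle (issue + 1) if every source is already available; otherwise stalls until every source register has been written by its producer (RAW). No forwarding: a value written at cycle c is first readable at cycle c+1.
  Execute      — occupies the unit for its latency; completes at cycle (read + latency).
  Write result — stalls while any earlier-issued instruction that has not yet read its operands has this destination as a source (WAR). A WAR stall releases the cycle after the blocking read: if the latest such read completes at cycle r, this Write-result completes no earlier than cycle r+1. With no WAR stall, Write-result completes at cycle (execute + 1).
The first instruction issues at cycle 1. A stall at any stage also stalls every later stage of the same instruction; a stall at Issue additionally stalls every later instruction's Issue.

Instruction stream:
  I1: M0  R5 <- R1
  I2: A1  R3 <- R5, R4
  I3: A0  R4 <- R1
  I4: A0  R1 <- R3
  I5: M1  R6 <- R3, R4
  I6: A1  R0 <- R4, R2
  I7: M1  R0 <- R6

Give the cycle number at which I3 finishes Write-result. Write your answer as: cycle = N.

cycle = 10

c1: I1→M0
c2: I1 RO; I2→A1
c3: I3→A0
c4: I3 RO
c5: I3 EX
c7: I1 EX
c8: I1 WR R5
c9: I2 RO
c10: I3 WR R4
c11: I2 EX; I4→A0
c12: I2 WR R3; I5→M1
c13: I4 RO; I5 RO; I6→A1
c14: I4 EX; I6 RO
c15: I4 WR R1
c16: I6 EX
c17: I6 WR R0
c18: I5 EX
c19: I5 WR R6
c20: I7→M1
c21: I7 RO
c26: I7 EX
c27: I7 WR R0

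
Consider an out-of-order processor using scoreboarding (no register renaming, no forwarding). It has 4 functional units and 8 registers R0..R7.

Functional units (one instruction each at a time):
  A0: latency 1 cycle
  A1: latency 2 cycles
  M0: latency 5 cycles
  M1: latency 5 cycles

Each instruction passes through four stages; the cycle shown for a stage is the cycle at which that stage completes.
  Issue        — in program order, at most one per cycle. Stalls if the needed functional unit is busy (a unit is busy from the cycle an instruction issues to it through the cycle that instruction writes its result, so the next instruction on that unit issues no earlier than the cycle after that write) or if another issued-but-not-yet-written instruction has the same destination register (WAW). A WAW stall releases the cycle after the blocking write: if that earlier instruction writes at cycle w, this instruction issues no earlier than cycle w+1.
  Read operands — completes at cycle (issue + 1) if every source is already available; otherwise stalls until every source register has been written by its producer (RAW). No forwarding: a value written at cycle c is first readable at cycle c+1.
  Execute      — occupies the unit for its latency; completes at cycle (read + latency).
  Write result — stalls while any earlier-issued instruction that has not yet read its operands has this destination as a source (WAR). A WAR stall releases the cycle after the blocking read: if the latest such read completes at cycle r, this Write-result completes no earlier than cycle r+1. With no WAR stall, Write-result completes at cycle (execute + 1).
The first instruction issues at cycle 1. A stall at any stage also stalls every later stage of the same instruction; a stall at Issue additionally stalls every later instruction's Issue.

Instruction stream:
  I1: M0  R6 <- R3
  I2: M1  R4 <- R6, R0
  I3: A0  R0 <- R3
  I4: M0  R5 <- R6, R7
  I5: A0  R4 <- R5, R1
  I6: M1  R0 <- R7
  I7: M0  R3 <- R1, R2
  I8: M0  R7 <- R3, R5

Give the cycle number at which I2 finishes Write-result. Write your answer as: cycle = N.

cycle = 15

I1 -> (1, 2, 7, 8)
I2 -> (2, 9, 14, 15)  // RAW R6: wait I1 write@8
I3 -> (3, 4, 5, 10)  // WAR R0: wait I2 read@9
I4 -> (9, 10, 15, 16)  // struct: M0 busy until I1 writes@8
I5 -> (16, 17, 18, 19)  // WAW R4: wait I2 write@15
I6 -> (17, 18, 23, 24)
I7 -> (18, 19, 24, 25)
I8 -> (26, 27, 32, 33)  // struct: M0 busy until I7 writes@25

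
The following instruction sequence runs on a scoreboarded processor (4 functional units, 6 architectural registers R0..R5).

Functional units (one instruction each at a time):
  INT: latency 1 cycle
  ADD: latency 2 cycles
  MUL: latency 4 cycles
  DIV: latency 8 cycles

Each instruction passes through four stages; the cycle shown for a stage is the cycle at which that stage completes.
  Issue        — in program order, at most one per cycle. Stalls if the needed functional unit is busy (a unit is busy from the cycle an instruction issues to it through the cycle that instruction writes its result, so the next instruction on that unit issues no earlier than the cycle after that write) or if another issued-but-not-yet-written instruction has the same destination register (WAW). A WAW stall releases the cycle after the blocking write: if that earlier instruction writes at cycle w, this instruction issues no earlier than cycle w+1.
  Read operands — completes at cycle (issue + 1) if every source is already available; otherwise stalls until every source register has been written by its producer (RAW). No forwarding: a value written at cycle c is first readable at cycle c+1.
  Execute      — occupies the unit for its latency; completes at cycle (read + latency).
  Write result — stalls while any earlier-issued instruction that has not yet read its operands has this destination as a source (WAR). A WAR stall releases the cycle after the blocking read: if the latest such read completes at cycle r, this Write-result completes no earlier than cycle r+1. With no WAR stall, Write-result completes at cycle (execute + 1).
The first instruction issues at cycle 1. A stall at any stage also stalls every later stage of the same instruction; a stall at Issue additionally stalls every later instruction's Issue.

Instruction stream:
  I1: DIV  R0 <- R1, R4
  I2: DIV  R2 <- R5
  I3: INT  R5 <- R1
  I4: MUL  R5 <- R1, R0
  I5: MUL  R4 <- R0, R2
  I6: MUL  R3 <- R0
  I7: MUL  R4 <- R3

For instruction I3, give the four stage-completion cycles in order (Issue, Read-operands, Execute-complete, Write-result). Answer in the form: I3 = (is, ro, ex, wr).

1) issue 1, read 2, done 10, write 11
2) issue 12, read 13, done 21, write 22  <struct: DIV busy until I1 writes@11>
3) issue 13, read 14, done 15, write 16
4) issue 17, read 18, done 22, write 23  <WAW R5: wait I3 write@16>
5) issue 24, read 25, done 29, write 30  <struct: MUL busy until I4 writes@23>
6) issue 31, read 32, done 36, write 37  <struct: MUL busy until I5 writes@30>
7) issue 38, read 39, done 43, write 44  <struct: MUL busy until I6 writes@37>

I3 = (13, 14, 15, 16)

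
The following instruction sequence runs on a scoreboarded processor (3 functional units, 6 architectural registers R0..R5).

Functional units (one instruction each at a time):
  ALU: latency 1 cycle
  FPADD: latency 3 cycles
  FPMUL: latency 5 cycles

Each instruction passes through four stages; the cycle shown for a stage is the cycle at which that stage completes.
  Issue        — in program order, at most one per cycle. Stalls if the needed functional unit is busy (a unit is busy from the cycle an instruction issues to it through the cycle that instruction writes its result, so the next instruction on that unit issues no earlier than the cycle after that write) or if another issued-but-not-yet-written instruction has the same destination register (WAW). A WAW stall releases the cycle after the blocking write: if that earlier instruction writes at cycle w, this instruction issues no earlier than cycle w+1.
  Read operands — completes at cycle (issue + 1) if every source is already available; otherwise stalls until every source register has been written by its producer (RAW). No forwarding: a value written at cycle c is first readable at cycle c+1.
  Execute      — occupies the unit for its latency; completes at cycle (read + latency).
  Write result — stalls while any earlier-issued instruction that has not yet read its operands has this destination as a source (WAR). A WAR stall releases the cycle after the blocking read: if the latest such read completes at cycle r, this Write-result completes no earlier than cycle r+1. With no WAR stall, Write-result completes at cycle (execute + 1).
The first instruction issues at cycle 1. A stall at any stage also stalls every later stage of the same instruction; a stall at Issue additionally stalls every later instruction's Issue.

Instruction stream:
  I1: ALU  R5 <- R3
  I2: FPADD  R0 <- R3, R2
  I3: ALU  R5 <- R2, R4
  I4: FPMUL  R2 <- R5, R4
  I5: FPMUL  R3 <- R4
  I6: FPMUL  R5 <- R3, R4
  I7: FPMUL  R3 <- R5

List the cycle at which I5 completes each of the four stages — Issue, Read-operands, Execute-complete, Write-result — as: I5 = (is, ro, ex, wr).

I5 = (16, 17, 22, 23)

I1 -> (1, 2, 3, 4)
I2 -> (2, 3, 6, 7)
I3 -> (5, 6, 7, 8)  // struct: ALU busy until I1 writes@4
I4 -> (6, 9, 14, 15)  // RAW R5: wait I3 write@8
I5 -> (16, 17, 22, 23)  // struct: FPMUL busy until I4 writes@15
I6 -> (24, 25, 30, 31)  // struct: FPMUL busy until I5 writes@23
I7 -> (32, 33, 38, 39)  // struct: FPMUL busy until I6 writes@31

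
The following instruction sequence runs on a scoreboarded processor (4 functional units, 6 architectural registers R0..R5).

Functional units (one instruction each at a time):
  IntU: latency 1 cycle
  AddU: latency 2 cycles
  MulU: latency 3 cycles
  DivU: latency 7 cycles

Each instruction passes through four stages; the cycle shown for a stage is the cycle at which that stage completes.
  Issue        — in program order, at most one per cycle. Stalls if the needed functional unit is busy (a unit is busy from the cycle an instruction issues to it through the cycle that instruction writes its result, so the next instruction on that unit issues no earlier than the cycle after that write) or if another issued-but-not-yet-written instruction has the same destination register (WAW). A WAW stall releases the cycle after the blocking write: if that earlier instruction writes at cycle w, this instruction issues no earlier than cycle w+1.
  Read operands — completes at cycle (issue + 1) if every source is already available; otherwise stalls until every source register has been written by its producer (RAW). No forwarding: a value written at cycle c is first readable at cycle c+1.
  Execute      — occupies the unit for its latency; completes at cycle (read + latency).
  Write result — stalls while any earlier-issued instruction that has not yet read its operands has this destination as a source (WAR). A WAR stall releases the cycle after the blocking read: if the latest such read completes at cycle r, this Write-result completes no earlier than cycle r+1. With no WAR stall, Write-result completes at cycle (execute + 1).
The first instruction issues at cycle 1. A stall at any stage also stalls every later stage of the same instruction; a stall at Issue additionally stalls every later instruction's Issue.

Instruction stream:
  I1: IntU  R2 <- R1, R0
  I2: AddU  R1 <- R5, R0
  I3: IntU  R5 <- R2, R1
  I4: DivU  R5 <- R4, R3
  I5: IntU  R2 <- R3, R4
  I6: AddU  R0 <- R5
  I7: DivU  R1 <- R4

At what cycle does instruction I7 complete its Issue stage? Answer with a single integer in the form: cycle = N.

c1: I1→IntU
c2: I1 RO, I2→AddU
c3: I1 EX, I2 RO
c4: I1 WR R2
c5: I2 EX, I3→IntU
c6: I2 WR R1
c7: I3 RO
c8: I3 EX
c9: I3 WR R5
c10: I4→DivU
c11: I4 RO, I5→IntU
c12: I5 RO, I6→AddU
c13: I5 EX
c14: I5 WR R2
c18: I4 EX
c19: I4 WR R5
c20: I6 RO, I7→DivU
c21: I7 RO
c22: I6 EX
c23: I6 WR R0
c28: I7 EX
c29: I7 WR R1

cycle = 20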